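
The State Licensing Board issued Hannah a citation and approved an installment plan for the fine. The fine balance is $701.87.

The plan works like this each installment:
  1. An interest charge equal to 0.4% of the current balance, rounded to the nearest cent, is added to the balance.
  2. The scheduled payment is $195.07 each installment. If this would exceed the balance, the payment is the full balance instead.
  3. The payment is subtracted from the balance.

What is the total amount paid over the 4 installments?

Installment 1: opening $701.87; interest $2.81 → $704.68; payment $195.07; balance $509.61
Installment 2: opening $509.61; interest $2.04 → $511.65; payment $195.07; balance $316.58
Installment 3: opening $316.58; interest $1.27 → $317.85; payment $195.07; balance $122.78
Installment 4: opening $122.78; interest $0.49 → $123.27; payment $123.27; balance $0.00
Total paid: $708.48

$708.48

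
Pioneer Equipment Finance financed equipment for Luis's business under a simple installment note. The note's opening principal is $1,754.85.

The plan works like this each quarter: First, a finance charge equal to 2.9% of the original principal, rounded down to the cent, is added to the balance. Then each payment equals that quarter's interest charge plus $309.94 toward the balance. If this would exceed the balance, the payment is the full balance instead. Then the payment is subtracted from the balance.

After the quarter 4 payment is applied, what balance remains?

# | Opening | Interest | Payment | End bal
1 | $1,754.85 | $50.89 | $360.83 | $1,444.91
2 | $1,444.91 | $50.89 | $360.83 | $1,134.97
3 | $1,134.97 | $50.89 | $360.83 | $825.03
4 | $825.03 | $50.89 | $360.83 | $515.09

$515.09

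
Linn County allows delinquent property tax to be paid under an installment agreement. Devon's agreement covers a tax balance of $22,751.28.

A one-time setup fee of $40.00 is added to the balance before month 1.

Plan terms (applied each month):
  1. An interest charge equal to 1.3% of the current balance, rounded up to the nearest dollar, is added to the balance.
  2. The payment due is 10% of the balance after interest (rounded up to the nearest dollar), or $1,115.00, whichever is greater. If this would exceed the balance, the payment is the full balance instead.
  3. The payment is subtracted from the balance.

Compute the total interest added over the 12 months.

# | Opening | Interest | Payment | End bal
1 | $22,791.28 | $297.00 | $2,309.00 | $20,779.28
2 | $20,779.28 | $271.00 | $2,106.00 | $18,944.28
3 | $18,944.28 | $247.00 | $1,920.00 | $17,271.28
4 | $17,271.28 | $225.00 | $1,750.00 | $15,746.28
5 | $15,746.28 | $205.00 | $1,596.00 | $14,355.28
6 | $14,355.28 | $187.00 | $1,455.00 | $13,087.28
7 | $13,087.28 | $171.00 | $1,326.00 | $11,932.28
8 | $11,932.28 | $156.00 | $1,209.00 | $10,879.28
9 | $10,879.28 | $142.00 | $1,115.00 | $9,906.28
10 | $9,906.28 | $129.00 | $1,115.00 | $8,920.28
11 | $8,920.28 | $116.00 | $1,115.00 | $7,921.28
12 | $7,921.28 | $103.00 | $1,115.00 | $6,909.28
Total interest: $297.00 + $271.00 + $247.00 + $225.00 + $205.00 + $187.00 + $171.00 + $156.00 + $142.00 + $129.00 + $116.00 + $103.00 = $2,249.00

$2,249.00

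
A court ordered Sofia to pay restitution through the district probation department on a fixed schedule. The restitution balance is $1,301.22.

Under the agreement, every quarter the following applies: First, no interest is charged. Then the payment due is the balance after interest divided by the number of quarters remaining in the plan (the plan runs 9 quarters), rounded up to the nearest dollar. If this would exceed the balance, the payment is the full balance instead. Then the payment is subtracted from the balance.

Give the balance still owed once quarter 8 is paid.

# | Opening | Payment | End bal
1 | $1,301.22 | $145.00 | $1,156.22
2 | $1,156.22 | $145.00 | $1,011.22
3 | $1,011.22 | $145.00 | $866.22
4 | $866.22 | $145.00 | $721.22
5 | $721.22 | $145.00 | $576.22
6 | $576.22 | $145.00 | $431.22
7 | $431.22 | $144.00 | $287.22
8 | $287.22 | $144.00 | $143.22

$143.22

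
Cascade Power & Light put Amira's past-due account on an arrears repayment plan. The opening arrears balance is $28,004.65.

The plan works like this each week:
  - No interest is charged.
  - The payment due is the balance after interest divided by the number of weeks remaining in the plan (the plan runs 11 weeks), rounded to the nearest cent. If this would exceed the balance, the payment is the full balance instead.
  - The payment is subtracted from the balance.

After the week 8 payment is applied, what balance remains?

$7,637.62

# | Opening | Payment | End bal
1 | $28,004.65 | $2,545.88 | $25,458.77
2 | $25,458.77 | $2,545.88 | $22,912.89
3 | $22,912.89 | $2,545.88 | $20,367.01
4 | $20,367.01 | $2,545.88 | $17,821.13
5 | $17,821.13 | $2,545.88 | $15,275.25
6 | $15,275.25 | $2,545.88 | $12,729.37
7 | $12,729.37 | $2,545.87 | $10,183.50
8 | $10,183.50 | $2,545.88 | $7,637.62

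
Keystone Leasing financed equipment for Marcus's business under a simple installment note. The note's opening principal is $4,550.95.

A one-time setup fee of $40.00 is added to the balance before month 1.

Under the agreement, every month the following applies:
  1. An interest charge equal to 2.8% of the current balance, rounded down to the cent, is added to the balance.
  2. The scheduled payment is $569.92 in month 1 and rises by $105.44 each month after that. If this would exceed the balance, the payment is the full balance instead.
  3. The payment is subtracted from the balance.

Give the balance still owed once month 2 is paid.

$3,590.39

Month 1: $4,590.95 +$128.54 interest = $4,719.49; pay $569.92 → $4,149.57
Month 2: $4,149.57 +$116.18 interest = $4,265.75; pay $675.36 → $3,590.39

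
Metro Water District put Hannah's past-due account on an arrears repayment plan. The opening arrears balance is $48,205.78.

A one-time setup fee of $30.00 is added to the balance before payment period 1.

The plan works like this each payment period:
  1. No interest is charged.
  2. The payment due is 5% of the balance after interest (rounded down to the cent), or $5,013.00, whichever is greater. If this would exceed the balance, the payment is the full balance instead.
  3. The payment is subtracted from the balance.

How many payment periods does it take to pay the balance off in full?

10

# | Opening | Payment | End bal
1 | $48,235.78 | $5,013.00 | $43,222.78
2 | $43,222.78 | $5,013.00 | $38,209.78
3 | $38,209.78 | $5,013.00 | $33,196.78
4 | $33,196.78 | $5,013.00 | $28,183.78
5 | $28,183.78 | $5,013.00 | $23,170.78
6 | $23,170.78 | $5,013.00 | $18,157.78
7 | $18,157.78 | $5,013.00 | $13,144.78
8 | $13,144.78 | $5,013.00 | $8,131.78
9 | $8,131.78 | $5,013.00 | $3,118.78
10 | $3,118.78 | $3,118.78 | $0.00
Balance reaches $0.00 in payment period 10.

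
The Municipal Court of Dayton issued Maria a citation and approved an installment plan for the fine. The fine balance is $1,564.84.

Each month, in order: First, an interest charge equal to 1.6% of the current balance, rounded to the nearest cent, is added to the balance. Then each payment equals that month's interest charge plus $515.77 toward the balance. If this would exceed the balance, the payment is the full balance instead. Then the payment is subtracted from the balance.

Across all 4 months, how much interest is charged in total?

Month 1: $1,564.84 +$25.04 interest = $1,589.88; pay $540.81 → $1,049.07
Month 2: $1,049.07 +$16.79 interest = $1,065.86; pay $532.56 → $533.30
Month 3: $533.30 +$8.53 interest = $541.83; pay $524.30 → $17.53
Month 4: $17.53 +$0.28 interest = $17.81; pay $17.81 → $0.00
Total interest: $25.04 + $16.79 + $8.53 + $0.28 = $50.64

$50.64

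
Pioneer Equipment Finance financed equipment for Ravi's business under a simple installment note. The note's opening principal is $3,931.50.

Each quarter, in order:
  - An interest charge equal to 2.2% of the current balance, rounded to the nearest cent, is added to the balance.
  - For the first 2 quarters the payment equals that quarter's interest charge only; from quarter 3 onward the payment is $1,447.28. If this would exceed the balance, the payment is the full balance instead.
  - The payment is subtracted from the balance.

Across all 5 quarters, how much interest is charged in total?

Quarter 1: $3,931.50 +$86.49 interest = $4,017.99; pay $86.49 → $3,931.50
Quarter 2: $3,931.50 +$86.49 interest = $4,017.99; pay $86.49 → $3,931.50
Quarter 3: $3,931.50 +$86.49 interest = $4,017.99; pay $1,447.28 → $2,570.71
Quarter 4: $2,570.71 +$56.56 interest = $2,627.27; pay $1,447.28 → $1,179.99
Quarter 5: $1,179.99 +$25.96 interest = $1,205.95; pay $1,205.95 → $0.00
Total interest: $86.49 + $86.49 + $86.49 + $56.56 + $25.96 = $341.99

$341.99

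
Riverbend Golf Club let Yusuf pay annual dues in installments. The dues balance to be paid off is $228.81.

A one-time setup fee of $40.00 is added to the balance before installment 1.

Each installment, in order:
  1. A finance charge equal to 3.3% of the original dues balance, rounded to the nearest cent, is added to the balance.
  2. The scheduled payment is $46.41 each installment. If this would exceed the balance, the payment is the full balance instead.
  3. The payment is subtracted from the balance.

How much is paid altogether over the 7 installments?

Installment 1: $268.81 +$7.55 interest = $276.36; pay $46.41 → $229.95
Installment 2: $229.95 +$7.55 interest = $237.50; pay $46.41 → $191.09
Installment 3: $191.09 +$7.55 interest = $198.64; pay $46.41 → $152.23
Installment 4: $152.23 +$7.55 interest = $159.78; pay $46.41 → $113.37
Installment 5: $113.37 +$7.55 interest = $120.92; pay $46.41 → $74.51
Installment 6: $74.51 +$7.55 interest = $82.06; pay $46.41 → $35.65
Installment 7: $35.65 +$7.55 interest = $43.20; pay $43.20 → $0.00
Total paid: $321.66

$321.66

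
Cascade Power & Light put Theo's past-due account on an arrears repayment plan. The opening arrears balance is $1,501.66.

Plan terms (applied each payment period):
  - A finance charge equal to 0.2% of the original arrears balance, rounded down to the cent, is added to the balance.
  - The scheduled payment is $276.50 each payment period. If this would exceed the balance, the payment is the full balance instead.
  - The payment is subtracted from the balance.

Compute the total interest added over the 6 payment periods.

$18.00

# | Opening | Interest | Payment | End bal
1 | $1,501.66 | $3.00 | $276.50 | $1,228.16
2 | $1,228.16 | $3.00 | $276.50 | $954.66
3 | $954.66 | $3.00 | $276.50 | $681.16
4 | $681.16 | $3.00 | $276.50 | $407.66
5 | $407.66 | $3.00 | $276.50 | $134.16
6 | $134.16 | $3.00 | $137.16 | $0.00
Total interest: $3.00 + $3.00 + $3.00 + $3.00 + $3.00 + $3.00 = $18.00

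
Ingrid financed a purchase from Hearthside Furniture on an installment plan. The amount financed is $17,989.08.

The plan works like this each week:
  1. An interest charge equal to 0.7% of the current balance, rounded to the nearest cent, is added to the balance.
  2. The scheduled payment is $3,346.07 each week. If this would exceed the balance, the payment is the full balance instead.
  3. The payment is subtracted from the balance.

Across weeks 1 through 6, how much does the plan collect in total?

$18,403.33

Week 1: $17,989.08 +$125.92 interest = $18,115.00; pay $3,346.07 → $14,768.93
Week 2: $14,768.93 +$103.38 interest = $14,872.31; pay $3,346.07 → $11,526.24
Week 3: $11,526.24 +$80.68 interest = $11,606.92; pay $3,346.07 → $8,260.85
Week 4: $8,260.85 +$57.83 interest = $8,318.68; pay $3,346.07 → $4,972.61
Week 5: $4,972.61 +$34.81 interest = $5,007.42; pay $3,346.07 → $1,661.35
Week 6: $1,661.35 +$11.63 interest = $1,672.98; pay $1,672.98 → $0.00
Total paid: $18,403.33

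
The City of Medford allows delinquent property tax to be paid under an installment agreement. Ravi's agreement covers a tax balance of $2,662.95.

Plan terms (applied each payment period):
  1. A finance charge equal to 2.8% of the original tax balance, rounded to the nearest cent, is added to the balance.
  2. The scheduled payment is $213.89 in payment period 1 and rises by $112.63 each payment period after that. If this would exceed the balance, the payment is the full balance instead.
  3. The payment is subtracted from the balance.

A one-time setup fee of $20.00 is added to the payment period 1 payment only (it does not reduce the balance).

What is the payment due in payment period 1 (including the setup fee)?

Payment period 1: opening $2,662.95; interest $74.56 → $2,737.51; payment $213.89 (+ $20.00 fee); balance $2,523.62

$233.89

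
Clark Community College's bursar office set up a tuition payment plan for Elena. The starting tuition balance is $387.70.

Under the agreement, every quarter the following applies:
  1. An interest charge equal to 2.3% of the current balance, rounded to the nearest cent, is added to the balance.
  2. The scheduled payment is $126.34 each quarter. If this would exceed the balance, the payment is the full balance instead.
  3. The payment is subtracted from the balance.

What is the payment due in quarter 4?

Quarter 1: opening $387.70; interest $8.92 → $396.62; payment $126.34; balance $270.28
Quarter 2: opening $270.28; interest $6.22 → $276.50; payment $126.34; balance $150.16
Quarter 3: opening $150.16; interest $3.45 → $153.61; payment $126.34; balance $27.27
Quarter 4: opening $27.27; interest $0.63 → $27.90; payment $27.90; balance $0.00

$27.90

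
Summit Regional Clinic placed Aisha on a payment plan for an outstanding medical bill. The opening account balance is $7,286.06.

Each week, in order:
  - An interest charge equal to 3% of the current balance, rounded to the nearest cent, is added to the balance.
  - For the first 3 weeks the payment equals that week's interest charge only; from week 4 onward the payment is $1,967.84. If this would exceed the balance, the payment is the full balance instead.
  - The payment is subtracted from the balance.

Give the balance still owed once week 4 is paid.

Week 1: $7,286.06 +$218.58 interest = $7,504.64; pay $218.58 → $7,286.06
Week 2: $7,286.06 +$218.58 interest = $7,504.64; pay $218.58 → $7,286.06
Week 3: $7,286.06 +$218.58 interest = $7,504.64; pay $218.58 → $7,286.06
Week 4: $7,286.06 +$218.58 interest = $7,504.64; pay $1,967.84 → $5,536.80

$5,536.80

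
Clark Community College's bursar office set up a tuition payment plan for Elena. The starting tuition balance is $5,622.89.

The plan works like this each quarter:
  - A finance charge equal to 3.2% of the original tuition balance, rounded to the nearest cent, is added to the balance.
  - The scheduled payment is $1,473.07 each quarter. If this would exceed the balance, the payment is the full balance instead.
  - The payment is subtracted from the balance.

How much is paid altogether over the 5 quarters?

$6,522.54

Quarter 1: $5,622.89 +$179.93 interest = $5,802.82; pay $1,473.07 → $4,329.75
Quarter 2: $4,329.75 +$179.93 interest = $4,509.68; pay $1,473.07 → $3,036.61
Quarter 3: $3,036.61 +$179.93 interest = $3,216.54; pay $1,473.07 → $1,743.47
Quarter 4: $1,743.47 +$179.93 interest = $1,923.40; pay $1,473.07 → $450.33
Quarter 5: $450.33 +$179.93 interest = $630.26; pay $630.26 → $0.00
Total paid: $6,522.54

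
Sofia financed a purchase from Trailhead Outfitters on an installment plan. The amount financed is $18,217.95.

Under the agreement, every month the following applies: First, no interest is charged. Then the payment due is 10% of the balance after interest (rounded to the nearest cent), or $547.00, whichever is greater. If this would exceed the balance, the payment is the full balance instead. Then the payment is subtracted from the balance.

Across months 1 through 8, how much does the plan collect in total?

# | Opening | Payment | End bal
1 | $18,217.95 | $1,821.80 | $16,396.15
2 | $16,396.15 | $1,639.62 | $14,756.53
3 | $14,756.53 | $1,475.65 | $13,280.88
4 | $13,280.88 | $1,328.09 | $11,952.79
5 | $11,952.79 | $1,195.28 | $10,757.51
6 | $10,757.51 | $1,075.75 | $9,681.76
7 | $9,681.76 | $968.18 | $8,713.58
8 | $8,713.58 | $871.36 | $7,842.22
Total paid: $10,375.73

$10,375.73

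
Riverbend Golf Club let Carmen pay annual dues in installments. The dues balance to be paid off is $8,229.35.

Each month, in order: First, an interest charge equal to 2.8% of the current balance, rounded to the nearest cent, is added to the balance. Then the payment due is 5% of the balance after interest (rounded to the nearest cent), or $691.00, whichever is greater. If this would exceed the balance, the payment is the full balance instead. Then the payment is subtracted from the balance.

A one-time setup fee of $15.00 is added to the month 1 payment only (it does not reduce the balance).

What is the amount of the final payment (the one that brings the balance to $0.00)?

$478.60

Month 1: $8,229.35 +$230.42 interest = $8,459.77; pay $691.00 (+ $15.00 fee) → $7,768.77
Month 2: $7,768.77 +$217.53 interest = $7,986.30; pay $691.00 → $7,295.30
Month 3: $7,295.30 +$204.27 interest = $7,499.57; pay $691.00 → $6,808.57
Month 4: $6,808.57 +$190.64 interest = $6,999.21; pay $691.00 → $6,308.21
Month 5: $6,308.21 +$176.63 interest = $6,484.84; pay $691.00 → $5,793.84
Month 6: $5,793.84 +$162.23 interest = $5,956.07; pay $691.00 → $5,265.07
Month 7: $5,265.07 +$147.42 interest = $5,412.49; pay $691.00 → $4,721.49
Month 8: $4,721.49 +$132.20 interest = $4,853.69; pay $691.00 → $4,162.69
Month 9: $4,162.69 +$116.56 interest = $4,279.25; pay $691.00 → $3,588.25
Month 10: $3,588.25 +$100.47 interest = $3,688.72; pay $691.00 → $2,997.72
Month 11: $2,997.72 +$83.94 interest = $3,081.66; pay $691.00 → $2,390.66
Month 12: $2,390.66 +$66.94 interest = $2,457.60; pay $691.00 → $1,766.60
Month 13: $1,766.60 +$49.46 interest = $1,816.06; pay $691.00 → $1,125.06
Month 14: $1,125.06 +$31.50 interest = $1,156.56; pay $691.00 → $465.56
Month 15: $465.56 +$13.04 interest = $478.60; pay $478.60 → $0.00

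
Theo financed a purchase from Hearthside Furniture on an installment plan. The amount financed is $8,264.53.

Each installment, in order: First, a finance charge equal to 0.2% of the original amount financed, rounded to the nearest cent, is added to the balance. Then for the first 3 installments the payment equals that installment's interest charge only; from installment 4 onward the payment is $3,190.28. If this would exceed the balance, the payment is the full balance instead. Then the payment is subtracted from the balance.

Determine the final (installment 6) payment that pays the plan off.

# | Opening | Interest | Payment | End bal
1 | $8,264.53 | $16.53 | $16.53 | $8,264.53
2 | $8,264.53 | $16.53 | $16.53 | $8,264.53
3 | $8,264.53 | $16.53 | $16.53 | $8,264.53
4 | $8,264.53 | $16.53 | $3,190.28 | $5,090.78
5 | $5,090.78 | $16.53 | $3,190.28 | $1,917.03
6 | $1,917.03 | $16.53 | $1,933.56 | $0.00

$1,933.56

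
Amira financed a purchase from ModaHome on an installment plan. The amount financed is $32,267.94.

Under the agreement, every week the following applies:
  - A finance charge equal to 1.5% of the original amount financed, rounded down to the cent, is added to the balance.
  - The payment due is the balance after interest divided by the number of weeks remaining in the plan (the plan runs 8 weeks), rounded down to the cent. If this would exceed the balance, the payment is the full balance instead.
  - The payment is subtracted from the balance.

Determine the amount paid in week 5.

$4,461.61

Week 1: $32,267.94 +$484.01 interest = $32,751.95; pay $4,093.99 → $28,657.96
Week 2: $28,657.96 +$484.01 interest = $29,141.97; pay $4,163.13 → $24,978.84
Week 3: $24,978.84 +$484.01 interest = $25,462.85; pay $4,243.80 → $21,219.05
Week 4: $21,219.05 +$484.01 interest = $21,703.06; pay $4,340.61 → $17,362.45
Week 5: $17,362.45 +$484.01 interest = $17,846.46; pay $4,461.61 → $13,384.85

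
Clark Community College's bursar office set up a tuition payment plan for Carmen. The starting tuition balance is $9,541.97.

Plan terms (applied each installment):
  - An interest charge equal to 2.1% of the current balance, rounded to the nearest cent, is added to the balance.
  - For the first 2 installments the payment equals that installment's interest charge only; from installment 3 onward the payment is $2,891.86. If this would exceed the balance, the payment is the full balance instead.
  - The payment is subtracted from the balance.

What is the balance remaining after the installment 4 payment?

Installment 1: $9,541.97 +$200.38 interest = $9,742.35; pay $200.38 → $9,541.97
Installment 2: $9,541.97 +$200.38 interest = $9,742.35; pay $200.38 → $9,541.97
Installment 3: $9,541.97 +$200.38 interest = $9,742.35; pay $2,891.86 → $6,850.49
Installment 4: $6,850.49 +$143.86 interest = $6,994.35; pay $2,891.86 → $4,102.49

$4,102.49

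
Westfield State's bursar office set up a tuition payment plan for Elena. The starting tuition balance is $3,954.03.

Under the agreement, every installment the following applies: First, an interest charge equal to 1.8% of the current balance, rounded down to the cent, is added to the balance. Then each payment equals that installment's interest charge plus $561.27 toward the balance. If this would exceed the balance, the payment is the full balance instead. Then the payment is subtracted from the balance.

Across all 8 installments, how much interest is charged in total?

# | Opening | Interest | Payment | End bal
1 | $3,954.03 | $71.17 | $632.44 | $3,392.76
2 | $3,392.76 | $61.06 | $622.33 | $2,831.49
3 | $2,831.49 | $50.96 | $612.23 | $2,270.22
4 | $2,270.22 | $40.86 | $602.13 | $1,708.95
5 | $1,708.95 | $30.76 | $592.03 | $1,147.68
6 | $1,147.68 | $20.65 | $581.92 | $586.41
7 | $586.41 | $10.55 | $571.82 | $25.14
8 | $25.14 | $0.45 | $25.59 | $0.00
Total interest: $71.17 + $61.06 + $50.96 + $40.86 + $30.76 + $20.65 + $10.55 + $0.45 = $286.46

$286.46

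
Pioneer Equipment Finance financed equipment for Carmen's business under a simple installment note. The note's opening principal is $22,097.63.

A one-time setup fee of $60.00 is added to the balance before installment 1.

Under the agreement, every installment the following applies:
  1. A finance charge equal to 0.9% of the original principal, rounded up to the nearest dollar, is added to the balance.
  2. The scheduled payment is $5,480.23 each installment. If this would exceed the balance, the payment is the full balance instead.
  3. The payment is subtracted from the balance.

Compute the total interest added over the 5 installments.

# | Opening | Interest | Payment | End bal
1 | $22,157.63 | $199.00 | $5,480.23 | $16,876.40
2 | $16,876.40 | $199.00 | $5,480.23 | $11,595.17
3 | $11,595.17 | $199.00 | $5,480.23 | $6,313.94
4 | $6,313.94 | $199.00 | $5,480.23 | $1,032.71
5 | $1,032.71 | $199.00 | $1,231.71 | $0.00
Total interest: $199.00 + $199.00 + $199.00 + $199.00 + $199.00 = $995.00

$995.00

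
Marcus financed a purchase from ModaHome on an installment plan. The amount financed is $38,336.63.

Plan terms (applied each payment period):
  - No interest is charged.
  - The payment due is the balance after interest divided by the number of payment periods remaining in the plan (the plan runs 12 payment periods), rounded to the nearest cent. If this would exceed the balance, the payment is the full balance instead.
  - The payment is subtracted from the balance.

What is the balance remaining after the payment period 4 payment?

Payment period 1: opening $38,336.63; payment $3,194.72; balance $35,141.91
Payment period 2: opening $35,141.91; payment $3,194.72; balance $31,947.19
Payment period 3: opening $31,947.19; payment $3,194.72; balance $28,752.47
Payment period 4: opening $28,752.47; payment $3,194.72; balance $25,557.75

$25,557.75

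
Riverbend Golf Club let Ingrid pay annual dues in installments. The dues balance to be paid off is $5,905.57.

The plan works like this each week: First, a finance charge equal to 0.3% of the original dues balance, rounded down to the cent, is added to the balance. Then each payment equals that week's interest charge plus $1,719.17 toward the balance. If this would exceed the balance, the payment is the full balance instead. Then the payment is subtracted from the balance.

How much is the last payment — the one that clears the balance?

Week 1: $5,905.57 +$17.71 interest = $5,923.28; pay $1,736.88 → $4,186.40
Week 2: $4,186.40 +$17.71 interest = $4,204.11; pay $1,736.88 → $2,467.23
Week 3: $2,467.23 +$17.71 interest = $2,484.94; pay $1,736.88 → $748.06
Week 4: $748.06 +$17.71 interest = $765.77; pay $765.77 → $0.00

$765.77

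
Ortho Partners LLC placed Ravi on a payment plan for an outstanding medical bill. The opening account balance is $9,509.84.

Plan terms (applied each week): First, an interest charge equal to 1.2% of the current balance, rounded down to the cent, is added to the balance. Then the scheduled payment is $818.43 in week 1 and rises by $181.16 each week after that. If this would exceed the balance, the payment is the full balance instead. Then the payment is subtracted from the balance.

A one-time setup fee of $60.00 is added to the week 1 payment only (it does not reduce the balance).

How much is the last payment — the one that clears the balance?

$523.36

Week 1: opening $9,509.84; interest $114.11 → $9,623.95; payment $818.43 (+ $60.00 fee); balance $8,805.52
Week 2: opening $8,805.52; interest $105.66 → $8,911.18; payment $999.59; balance $7,911.59
Week 3: opening $7,911.59; interest $94.93 → $8,006.52; payment $1,180.75; balance $6,825.77
Week 4: opening $6,825.77; interest $81.90 → $6,907.67; payment $1,361.91; balance $5,545.76
Week 5: opening $5,545.76; interest $66.54 → $5,612.30; payment $1,543.07; balance $4,069.23
Week 6: opening $4,069.23; interest $48.83 → $4,118.06; payment $1,724.23; balance $2,393.83
Week 7: opening $2,393.83; interest $28.72 → $2,422.55; payment $1,905.39; balance $517.16
Week 8: opening $517.16; interest $6.20 → $523.36; payment $523.36; balance $0.00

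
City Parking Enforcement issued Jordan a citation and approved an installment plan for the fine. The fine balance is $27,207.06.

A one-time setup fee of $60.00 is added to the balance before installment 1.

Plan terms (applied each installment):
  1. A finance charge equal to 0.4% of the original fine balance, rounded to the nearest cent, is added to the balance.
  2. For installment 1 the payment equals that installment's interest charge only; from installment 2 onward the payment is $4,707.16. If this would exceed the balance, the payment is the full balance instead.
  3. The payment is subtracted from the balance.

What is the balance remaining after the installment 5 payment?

$8,873.74

# | Opening | Interest | Payment | End bal
1 | $27,267.06 | $108.83 | $108.83 | $27,267.06
2 | $27,267.06 | $108.83 | $4,707.16 | $22,668.73
3 | $22,668.73 | $108.83 | $4,707.16 | $18,070.40
4 | $18,070.40 | $108.83 | $4,707.16 | $13,472.07
5 | $13,472.07 | $108.83 | $4,707.16 | $8,873.74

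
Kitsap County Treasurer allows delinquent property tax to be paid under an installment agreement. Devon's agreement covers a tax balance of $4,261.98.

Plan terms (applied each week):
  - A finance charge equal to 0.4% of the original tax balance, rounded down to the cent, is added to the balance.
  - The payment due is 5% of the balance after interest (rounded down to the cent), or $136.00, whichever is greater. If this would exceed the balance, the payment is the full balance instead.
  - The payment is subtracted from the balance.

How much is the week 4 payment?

Week 1: $4,261.98 +$17.04 interest = $4,279.02; pay $213.95 → $4,065.07
Week 2: $4,065.07 +$17.04 interest = $4,082.11; pay $204.10 → $3,878.01
Week 3: $3,878.01 +$17.04 interest = $3,895.05; pay $194.75 → $3,700.30
Week 4: $3,700.30 +$17.04 interest = $3,717.34; pay $185.86 → $3,531.48

$185.86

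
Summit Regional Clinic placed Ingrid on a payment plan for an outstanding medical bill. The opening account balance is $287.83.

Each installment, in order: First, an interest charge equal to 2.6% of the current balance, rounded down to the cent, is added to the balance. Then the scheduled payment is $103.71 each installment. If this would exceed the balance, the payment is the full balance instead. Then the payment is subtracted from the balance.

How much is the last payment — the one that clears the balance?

Installment 1: $287.83 +$7.48 interest = $295.31; pay $103.71 → $191.60
Installment 2: $191.60 +$4.98 interest = $196.58; pay $103.71 → $92.87
Installment 3: $92.87 +$2.41 interest = $95.28; pay $95.28 → $0.00

$95.28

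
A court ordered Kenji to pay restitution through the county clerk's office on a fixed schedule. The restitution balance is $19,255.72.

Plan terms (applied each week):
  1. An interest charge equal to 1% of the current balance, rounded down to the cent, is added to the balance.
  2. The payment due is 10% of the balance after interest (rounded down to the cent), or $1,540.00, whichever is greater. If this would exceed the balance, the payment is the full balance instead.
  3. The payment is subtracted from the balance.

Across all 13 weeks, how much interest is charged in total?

Week 1: $19,255.72 +$192.55 interest = $19,448.27; pay $1,944.82 → $17,503.45
Week 2: $17,503.45 +$175.03 interest = $17,678.48; pay $1,767.84 → $15,910.64
Week 3: $15,910.64 +$159.10 interest = $16,069.74; pay $1,606.97 → $14,462.77
Week 4: $14,462.77 +$144.62 interest = $14,607.39; pay $1,540.00 → $13,067.39
Week 5: $13,067.39 +$130.67 interest = $13,198.06; pay $1,540.00 → $11,658.06
Week 6: $11,658.06 +$116.58 interest = $11,774.64; pay $1,540.00 → $10,234.64
Week 7: $10,234.64 +$102.34 interest = $10,336.98; pay $1,540.00 → $8,796.98
Week 8: $8,796.98 +$87.96 interest = $8,884.94; pay $1,540.00 → $7,344.94
Week 9: $7,344.94 +$73.44 interest = $7,418.38; pay $1,540.00 → $5,878.38
Week 10: $5,878.38 +$58.78 interest = $5,937.16; pay $1,540.00 → $4,397.16
Week 11: $4,397.16 +$43.97 interest = $4,441.13; pay $1,540.00 → $2,901.13
Week 12: $2,901.13 +$29.01 interest = $2,930.14; pay $1,540.00 → $1,390.14
Week 13: $1,390.14 +$13.90 interest = $1,404.04; pay $1,404.04 → $0.00
Total interest: $192.55 + $175.03 + $159.10 + $144.62 + $130.67 + $116.58 + $102.34 + $87.96 + $73.44 + $58.78 + $43.97 + $29.01 + $13.90 = $1,327.95

$1,327.95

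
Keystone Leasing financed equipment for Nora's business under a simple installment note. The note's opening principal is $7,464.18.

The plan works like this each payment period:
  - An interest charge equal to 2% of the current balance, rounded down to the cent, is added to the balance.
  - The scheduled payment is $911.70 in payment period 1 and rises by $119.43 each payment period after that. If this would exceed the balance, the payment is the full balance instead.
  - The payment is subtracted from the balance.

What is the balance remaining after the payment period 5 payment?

Payment period 1: opening $7,464.18; interest $149.28 → $7,613.46; payment $911.70; balance $6,701.76
Payment period 2: opening $6,701.76; interest $134.03 → $6,835.79; payment $1,031.13; balance $5,804.66
Payment period 3: opening $5,804.66; interest $116.09 → $5,920.75; payment $1,150.56; balance $4,770.19
Payment period 4: opening $4,770.19; interest $95.40 → $4,865.59; payment $1,269.99; balance $3,595.60
Payment period 5: opening $3,595.60; interest $71.91 → $3,667.51; payment $1,389.42; balance $2,278.09

$2,278.09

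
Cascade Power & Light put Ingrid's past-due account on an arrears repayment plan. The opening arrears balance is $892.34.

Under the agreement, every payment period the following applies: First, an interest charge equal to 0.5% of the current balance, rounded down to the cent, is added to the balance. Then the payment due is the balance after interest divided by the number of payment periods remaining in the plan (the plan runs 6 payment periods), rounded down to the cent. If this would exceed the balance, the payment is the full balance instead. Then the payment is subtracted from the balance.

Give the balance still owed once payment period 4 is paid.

Payment period 1: opening $892.34; interest $4.46 → $896.80; payment $149.46; balance $747.34
Payment period 2: opening $747.34; interest $3.73 → $751.07; payment $150.21; balance $600.86
Payment period 3: opening $600.86; interest $3.00 → $603.86; payment $150.96; balance $452.90
Payment period 4: opening $452.90; interest $2.26 → $455.16; payment $151.72; balance $303.44

$303.44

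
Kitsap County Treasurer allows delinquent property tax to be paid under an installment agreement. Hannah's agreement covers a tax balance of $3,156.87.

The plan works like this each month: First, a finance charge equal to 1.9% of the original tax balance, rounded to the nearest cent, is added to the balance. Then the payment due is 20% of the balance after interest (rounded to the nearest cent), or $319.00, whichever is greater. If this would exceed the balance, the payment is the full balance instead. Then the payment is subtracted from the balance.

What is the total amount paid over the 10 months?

$3,756.67

# | Opening | Interest | Payment | End bal
1 | $3,156.87 | $59.98 | $643.37 | $2,573.48
2 | $2,573.48 | $59.98 | $526.69 | $2,106.77
3 | $2,106.77 | $59.98 | $433.35 | $1,733.40
4 | $1,733.40 | $59.98 | $358.68 | $1,434.70
5 | $1,434.70 | $59.98 | $319.00 | $1,175.68
6 | $1,175.68 | $59.98 | $319.00 | $916.66
7 | $916.66 | $59.98 | $319.00 | $657.64
8 | $657.64 | $59.98 | $319.00 | $398.62
9 | $398.62 | $59.98 | $319.00 | $139.60
10 | $139.60 | $59.98 | $199.58 | $0.00
Total paid: $3,756.67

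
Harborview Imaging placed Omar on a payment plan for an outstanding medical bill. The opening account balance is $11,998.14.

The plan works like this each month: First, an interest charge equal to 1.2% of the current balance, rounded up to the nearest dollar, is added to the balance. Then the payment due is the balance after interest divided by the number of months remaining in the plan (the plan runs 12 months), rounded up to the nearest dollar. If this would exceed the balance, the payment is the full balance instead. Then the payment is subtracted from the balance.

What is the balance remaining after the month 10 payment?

Month 1: opening $11,998.14; interest $144.00 → $12,142.14; payment $1,012.00; balance $11,130.14
Month 2: opening $11,130.14; interest $134.00 → $11,264.14; payment $1,025.00; balance $10,239.14
Month 3: opening $10,239.14; interest $123.00 → $10,362.14; payment $1,037.00; balance $9,325.14
Month 4: opening $9,325.14; interest $112.00 → $9,437.14; payment $1,049.00; balance $8,388.14
Month 5: opening $8,388.14; interest $101.00 → $8,489.14; payment $1,062.00; balance $7,427.14
Month 6: opening $7,427.14; interest $90.00 → $7,517.14; payment $1,074.00; balance $6,443.14
Month 7: opening $6,443.14; interest $78.00 → $6,521.14; payment $1,087.00; balance $5,434.14
Month 8: opening $5,434.14; interest $66.00 → $5,500.14; payment $1,101.00; balance $4,399.14
Month 9: opening $4,399.14; interest $53.00 → $4,452.14; payment $1,114.00; balance $3,338.14
Month 10: opening $3,338.14; interest $41.00 → $3,379.14; payment $1,127.00; balance $2,252.14

$2,252.14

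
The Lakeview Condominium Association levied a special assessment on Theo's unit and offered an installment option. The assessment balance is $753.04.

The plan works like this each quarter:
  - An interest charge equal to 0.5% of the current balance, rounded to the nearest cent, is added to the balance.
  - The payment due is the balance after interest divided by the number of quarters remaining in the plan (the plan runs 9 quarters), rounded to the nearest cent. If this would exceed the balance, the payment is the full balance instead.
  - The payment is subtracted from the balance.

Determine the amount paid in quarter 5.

# | Opening | Interest | Payment | End bal
1 | $753.04 | $3.77 | $84.09 | $672.72
2 | $672.72 | $3.36 | $84.51 | $591.57
3 | $591.57 | $2.96 | $84.93 | $509.60
4 | $509.60 | $2.55 | $85.36 | $426.79
5 | $426.79 | $2.13 | $85.78 | $343.14

$85.78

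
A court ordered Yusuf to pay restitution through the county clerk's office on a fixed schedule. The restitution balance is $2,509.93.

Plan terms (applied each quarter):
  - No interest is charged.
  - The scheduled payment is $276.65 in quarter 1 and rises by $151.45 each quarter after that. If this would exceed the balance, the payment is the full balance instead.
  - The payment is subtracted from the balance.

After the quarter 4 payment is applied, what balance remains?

$494.63

Quarter 1: $2,509.93 − $276.65 → $2,233.28
Quarter 2: $2,233.28 − $428.10 → $1,805.18
Quarter 3: $1,805.18 − $579.55 → $1,225.63
Quarter 4: $1,225.63 − $731.00 → $494.63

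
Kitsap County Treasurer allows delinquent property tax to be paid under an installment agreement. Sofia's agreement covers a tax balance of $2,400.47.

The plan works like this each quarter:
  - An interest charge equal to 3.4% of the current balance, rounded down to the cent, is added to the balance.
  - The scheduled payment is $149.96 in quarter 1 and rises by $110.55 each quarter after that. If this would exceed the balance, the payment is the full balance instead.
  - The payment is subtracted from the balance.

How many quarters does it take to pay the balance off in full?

7

# | Opening | Interest | Payment | End bal
1 | $2,400.47 | $81.61 | $149.96 | $2,332.12
2 | $2,332.12 | $79.29 | $260.51 | $2,150.90
3 | $2,150.90 | $73.13 | $371.06 | $1,852.97
4 | $1,852.97 | $63.00 | $481.61 | $1,434.36
5 | $1,434.36 | $48.76 | $592.16 | $890.96
6 | $890.96 | $30.29 | $702.71 | $218.54
7 | $218.54 | $7.43 | $225.97 | $0.00
Balance reaches $0.00 in quarter 7.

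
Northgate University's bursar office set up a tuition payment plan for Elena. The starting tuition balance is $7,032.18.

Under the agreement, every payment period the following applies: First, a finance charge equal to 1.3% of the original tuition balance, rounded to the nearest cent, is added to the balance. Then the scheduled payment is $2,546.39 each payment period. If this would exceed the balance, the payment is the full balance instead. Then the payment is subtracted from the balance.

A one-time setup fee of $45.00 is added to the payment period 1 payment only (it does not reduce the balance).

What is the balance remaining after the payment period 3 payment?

Payment period 1: opening $7,032.18; interest $91.42 → $7,123.60; payment $2,546.39 (+ $45.00 fee); balance $4,577.21
Payment period 2: opening $4,577.21; interest $91.42 → $4,668.63; payment $2,546.39; balance $2,122.24
Payment period 3: opening $2,122.24; interest $91.42 → $2,213.66; payment $2,213.66; balance $0.00

$0.00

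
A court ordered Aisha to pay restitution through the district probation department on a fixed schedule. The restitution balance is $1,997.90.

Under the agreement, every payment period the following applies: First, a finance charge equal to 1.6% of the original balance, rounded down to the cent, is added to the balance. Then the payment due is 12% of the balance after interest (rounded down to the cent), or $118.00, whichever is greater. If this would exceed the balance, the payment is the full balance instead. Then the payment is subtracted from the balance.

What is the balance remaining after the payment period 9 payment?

# | Opening | Interest | Payment | End bal
1 | $1,997.90 | $31.96 | $243.58 | $1,786.28
2 | $1,786.28 | $31.96 | $218.18 | $1,600.06
3 | $1,600.06 | $31.96 | $195.84 | $1,436.18
4 | $1,436.18 | $31.96 | $176.17 | $1,291.97
5 | $1,291.97 | $31.96 | $158.87 | $1,165.06
6 | $1,165.06 | $31.96 | $143.64 | $1,053.38
7 | $1,053.38 | $31.96 | $130.24 | $955.10
8 | $955.10 | $31.96 | $118.44 | $868.62
9 | $868.62 | $31.96 | $118.00 | $782.58

$782.58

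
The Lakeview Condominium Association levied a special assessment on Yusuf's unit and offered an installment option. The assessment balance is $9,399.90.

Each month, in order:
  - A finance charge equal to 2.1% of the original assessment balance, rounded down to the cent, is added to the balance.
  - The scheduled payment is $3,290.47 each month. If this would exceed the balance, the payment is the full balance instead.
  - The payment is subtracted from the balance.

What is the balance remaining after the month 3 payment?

Month 1: $9,399.90 +$197.39 interest = $9,597.29; pay $3,290.47 → $6,306.82
Month 2: $6,306.82 +$197.39 interest = $6,504.21; pay $3,290.47 → $3,213.74
Month 3: $3,213.74 +$197.39 interest = $3,411.13; pay $3,290.47 → $120.66

$120.66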